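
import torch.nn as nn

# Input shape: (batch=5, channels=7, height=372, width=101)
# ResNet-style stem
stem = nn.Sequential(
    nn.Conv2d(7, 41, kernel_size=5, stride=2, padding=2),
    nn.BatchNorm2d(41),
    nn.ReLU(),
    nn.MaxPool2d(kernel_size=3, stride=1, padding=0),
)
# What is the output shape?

Input shape: (5, 7, 372, 101)
  -> after Conv2d 5x5 stride=2: (5, 41, 186, 51)
Output shape: (5, 41, 184, 49)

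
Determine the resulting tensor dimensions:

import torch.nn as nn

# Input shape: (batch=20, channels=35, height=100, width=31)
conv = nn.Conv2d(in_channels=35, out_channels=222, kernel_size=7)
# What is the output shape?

Input shape: (20, 35, 100, 31)
Output shape: (20, 222, 94, 25)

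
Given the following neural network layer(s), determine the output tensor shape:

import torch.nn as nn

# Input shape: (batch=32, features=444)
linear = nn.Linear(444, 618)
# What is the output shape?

Input shape: (32, 444)
Output shape: (32, 618)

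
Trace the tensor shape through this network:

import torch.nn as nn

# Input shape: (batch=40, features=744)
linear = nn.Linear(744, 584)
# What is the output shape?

Input shape: (40, 744)
Output shape: (40, 584)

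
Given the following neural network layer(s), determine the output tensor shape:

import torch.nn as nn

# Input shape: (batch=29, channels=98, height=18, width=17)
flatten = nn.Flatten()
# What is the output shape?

Input shape: (29, 98, 18, 17)
Output shape: (29, 29988)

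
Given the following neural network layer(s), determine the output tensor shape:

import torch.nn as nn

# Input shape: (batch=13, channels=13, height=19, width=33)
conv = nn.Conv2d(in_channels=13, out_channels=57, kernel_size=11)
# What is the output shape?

Input shape: (13, 13, 19, 33)
Output shape: (13, 57, 9, 23)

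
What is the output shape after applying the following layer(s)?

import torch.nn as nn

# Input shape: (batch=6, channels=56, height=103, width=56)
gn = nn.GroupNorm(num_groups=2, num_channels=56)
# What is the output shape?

Input shape: (6, 56, 103, 56)
Output shape: (6, 56, 103, 56)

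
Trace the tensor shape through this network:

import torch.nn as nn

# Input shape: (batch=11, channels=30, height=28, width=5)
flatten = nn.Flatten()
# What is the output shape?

Input shape: (11, 30, 28, 5)
Output shape: (11, 4200)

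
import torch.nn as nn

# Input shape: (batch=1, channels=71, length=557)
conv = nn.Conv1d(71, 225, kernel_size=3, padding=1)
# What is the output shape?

Input shape: (1, 71, 557)
Output shape: (1, 225, 557)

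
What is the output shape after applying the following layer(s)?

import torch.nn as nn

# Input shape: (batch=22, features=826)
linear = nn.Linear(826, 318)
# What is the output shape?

Input shape: (22, 826)
Output shape: (22, 318)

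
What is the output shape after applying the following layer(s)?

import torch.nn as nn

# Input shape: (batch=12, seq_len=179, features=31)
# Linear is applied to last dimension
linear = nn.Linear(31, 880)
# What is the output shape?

Input shape: (12, 179, 31)
Output shape: (12, 179, 880)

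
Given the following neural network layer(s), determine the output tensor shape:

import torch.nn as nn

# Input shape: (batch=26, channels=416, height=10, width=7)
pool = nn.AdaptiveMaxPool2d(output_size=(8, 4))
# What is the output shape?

Input shape: (26, 416, 10, 7)
Output shape: (26, 416, 8, 4)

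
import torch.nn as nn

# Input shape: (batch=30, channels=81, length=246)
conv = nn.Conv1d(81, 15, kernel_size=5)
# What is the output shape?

Input shape: (30, 81, 246)
Output shape: (30, 15, 242)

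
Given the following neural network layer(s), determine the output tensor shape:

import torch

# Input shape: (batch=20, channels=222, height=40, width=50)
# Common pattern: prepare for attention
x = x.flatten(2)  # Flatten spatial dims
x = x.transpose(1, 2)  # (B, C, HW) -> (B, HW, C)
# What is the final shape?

Input shape: (20, 222, 40, 50)
  -> after flatten(2): (20, 222, 2000)
Output shape: (20, 2000, 222)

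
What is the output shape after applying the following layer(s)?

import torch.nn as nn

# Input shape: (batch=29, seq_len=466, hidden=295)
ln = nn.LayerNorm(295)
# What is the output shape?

Input shape: (29, 466, 295)
Output shape: (29, 466, 295)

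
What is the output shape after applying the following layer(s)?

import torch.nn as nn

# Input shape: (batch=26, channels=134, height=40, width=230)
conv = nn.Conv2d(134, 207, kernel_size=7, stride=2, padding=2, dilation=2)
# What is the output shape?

Input shape: (26, 134, 40, 230)
Output shape: (26, 207, 16, 111)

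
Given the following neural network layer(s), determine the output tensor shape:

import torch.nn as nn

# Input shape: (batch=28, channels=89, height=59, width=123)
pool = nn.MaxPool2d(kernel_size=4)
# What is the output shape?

Input shape: (28, 89, 59, 123)
Output shape: (28, 89, 14, 30)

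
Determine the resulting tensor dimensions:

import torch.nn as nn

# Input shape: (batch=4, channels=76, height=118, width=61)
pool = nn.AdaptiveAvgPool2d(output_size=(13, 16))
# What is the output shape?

Input shape: (4, 76, 118, 61)
Output shape: (4, 76, 13, 16)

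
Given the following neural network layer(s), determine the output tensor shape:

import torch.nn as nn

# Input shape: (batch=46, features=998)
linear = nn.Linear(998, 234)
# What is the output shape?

Input shape: (46, 998)
Output shape: (46, 234)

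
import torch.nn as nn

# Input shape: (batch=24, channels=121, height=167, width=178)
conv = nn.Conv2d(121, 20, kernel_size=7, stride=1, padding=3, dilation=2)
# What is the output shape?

Input shape: (24, 121, 167, 178)
Output shape: (24, 20, 161, 172)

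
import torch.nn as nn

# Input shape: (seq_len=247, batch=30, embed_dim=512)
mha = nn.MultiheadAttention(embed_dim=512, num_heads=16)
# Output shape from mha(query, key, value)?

Input shape: (247, 30, 512)
Output shape: (247, 30, 512)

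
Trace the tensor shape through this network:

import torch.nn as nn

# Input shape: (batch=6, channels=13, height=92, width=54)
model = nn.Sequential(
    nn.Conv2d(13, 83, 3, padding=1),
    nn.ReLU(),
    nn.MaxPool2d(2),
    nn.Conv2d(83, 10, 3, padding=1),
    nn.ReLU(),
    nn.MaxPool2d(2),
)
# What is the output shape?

Input shape: (6, 13, 92, 54)
  -> after first Conv2d: (6, 83, 92, 54)
  -> after first MaxPool2d: (6, 83, 46, 27)
  -> after second Conv2d: (6, 10, 46, 27)
Output shape: (6, 10, 23, 13)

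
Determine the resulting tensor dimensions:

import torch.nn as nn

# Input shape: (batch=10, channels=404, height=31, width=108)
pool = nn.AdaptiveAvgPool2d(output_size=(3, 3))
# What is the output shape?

Input shape: (10, 404, 31, 108)
Output shape: (10, 404, 3, 3)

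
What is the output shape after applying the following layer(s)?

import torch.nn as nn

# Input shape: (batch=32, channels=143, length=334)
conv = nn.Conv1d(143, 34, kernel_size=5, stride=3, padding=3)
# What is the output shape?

Input shape: (32, 143, 334)
Output shape: (32, 34, 112)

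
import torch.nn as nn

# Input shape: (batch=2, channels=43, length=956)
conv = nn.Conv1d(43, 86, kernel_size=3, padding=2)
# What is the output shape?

Input shape: (2, 43, 956)
Output shape: (2, 86, 958)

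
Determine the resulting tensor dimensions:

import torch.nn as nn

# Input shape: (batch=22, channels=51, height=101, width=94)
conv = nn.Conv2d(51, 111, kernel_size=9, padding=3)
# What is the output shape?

Input shape: (22, 51, 101, 94)
Output shape: (22, 111, 99, 92)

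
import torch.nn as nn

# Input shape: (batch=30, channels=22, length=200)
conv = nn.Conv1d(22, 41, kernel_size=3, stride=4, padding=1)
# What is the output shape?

Input shape: (30, 22, 200)
Output shape: (30, 41, 50)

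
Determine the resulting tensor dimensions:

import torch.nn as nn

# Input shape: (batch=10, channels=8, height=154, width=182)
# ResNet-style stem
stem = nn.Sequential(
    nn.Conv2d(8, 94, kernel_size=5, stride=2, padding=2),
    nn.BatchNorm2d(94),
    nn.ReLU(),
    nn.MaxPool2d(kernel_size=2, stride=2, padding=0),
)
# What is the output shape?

Input shape: (10, 8, 154, 182)
  -> after Conv2d 5x5 stride=2: (10, 94, 77, 91)
Output shape: (10, 94, 38, 45)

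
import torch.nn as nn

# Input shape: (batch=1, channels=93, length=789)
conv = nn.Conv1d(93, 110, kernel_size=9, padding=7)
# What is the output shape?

Input shape: (1, 93, 789)
Output shape: (1, 110, 795)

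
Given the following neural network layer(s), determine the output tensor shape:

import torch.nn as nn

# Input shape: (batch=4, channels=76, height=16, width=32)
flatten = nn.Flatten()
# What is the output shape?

Input shape: (4, 76, 16, 32)
Output shape: (4, 38912)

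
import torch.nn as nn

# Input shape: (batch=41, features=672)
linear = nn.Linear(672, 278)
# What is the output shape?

Input shape: (41, 672)
Output shape: (41, 278)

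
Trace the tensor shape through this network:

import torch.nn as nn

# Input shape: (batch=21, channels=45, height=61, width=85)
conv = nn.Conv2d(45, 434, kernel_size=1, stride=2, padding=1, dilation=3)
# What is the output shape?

Input shape: (21, 45, 61, 85)
Output shape: (21, 434, 32, 44)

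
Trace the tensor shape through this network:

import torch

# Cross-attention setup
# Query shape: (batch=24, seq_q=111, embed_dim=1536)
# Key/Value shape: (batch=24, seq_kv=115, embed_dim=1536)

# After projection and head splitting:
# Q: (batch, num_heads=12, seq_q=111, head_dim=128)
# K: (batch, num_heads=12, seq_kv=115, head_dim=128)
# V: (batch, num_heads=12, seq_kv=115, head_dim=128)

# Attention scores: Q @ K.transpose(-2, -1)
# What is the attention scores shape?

Input shape: (24, 111, 1536)
Output shape: (24, 12, 111, 115)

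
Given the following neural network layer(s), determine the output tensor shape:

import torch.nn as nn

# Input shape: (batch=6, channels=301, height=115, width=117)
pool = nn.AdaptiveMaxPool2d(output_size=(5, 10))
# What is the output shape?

Input shape: (6, 301, 115, 117)
Output shape: (6, 301, 5, 10)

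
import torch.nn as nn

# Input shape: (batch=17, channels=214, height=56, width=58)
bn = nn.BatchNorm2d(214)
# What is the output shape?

Input shape: (17, 214, 56, 58)
Output shape: (17, 214, 56, 58)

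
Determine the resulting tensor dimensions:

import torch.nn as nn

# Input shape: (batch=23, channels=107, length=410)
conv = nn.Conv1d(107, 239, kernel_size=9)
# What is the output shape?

Input shape: (23, 107, 410)
Output shape: (23, 239, 402)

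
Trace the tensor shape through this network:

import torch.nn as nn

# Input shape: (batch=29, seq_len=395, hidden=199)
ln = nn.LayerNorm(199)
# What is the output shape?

Input shape: (29, 395, 199)
Output shape: (29, 395, 199)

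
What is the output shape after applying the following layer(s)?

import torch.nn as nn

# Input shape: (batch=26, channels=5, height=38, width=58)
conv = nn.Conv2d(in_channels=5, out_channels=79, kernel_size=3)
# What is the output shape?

Input shape: (26, 5, 38, 58)
Output shape: (26, 79, 36, 56)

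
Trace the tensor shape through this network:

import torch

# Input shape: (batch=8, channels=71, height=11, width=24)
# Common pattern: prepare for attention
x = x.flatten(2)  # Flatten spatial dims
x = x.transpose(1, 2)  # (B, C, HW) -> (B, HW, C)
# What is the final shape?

Input shape: (8, 71, 11, 24)
  -> after flatten(2): (8, 71, 264)
Output shape: (8, 264, 71)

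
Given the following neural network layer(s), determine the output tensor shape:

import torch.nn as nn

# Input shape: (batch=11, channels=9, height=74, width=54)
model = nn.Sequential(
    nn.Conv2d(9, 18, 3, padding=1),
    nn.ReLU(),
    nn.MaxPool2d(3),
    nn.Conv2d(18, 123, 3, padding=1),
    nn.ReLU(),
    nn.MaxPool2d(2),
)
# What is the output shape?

Input shape: (11, 9, 74, 54)
  -> after first Conv2d: (11, 18, 74, 54)
  -> after first MaxPool2d: (11, 18, 24, 18)
  -> after second Conv2d: (11, 123, 24, 18)
Output shape: (11, 123, 12, 9)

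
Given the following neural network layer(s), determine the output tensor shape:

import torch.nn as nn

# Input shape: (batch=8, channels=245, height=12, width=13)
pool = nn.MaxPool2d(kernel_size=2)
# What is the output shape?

Input shape: (8, 245, 12, 13)
Output shape: (8, 245, 6, 6)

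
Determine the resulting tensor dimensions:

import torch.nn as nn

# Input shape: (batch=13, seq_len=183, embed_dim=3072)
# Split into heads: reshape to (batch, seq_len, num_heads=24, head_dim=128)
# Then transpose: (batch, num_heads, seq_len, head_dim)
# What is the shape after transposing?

Input shape: (13, 183, 3072)
  -> after reshape: (13, 183, 24, 128)
Output shape: (13, 24, 183, 128)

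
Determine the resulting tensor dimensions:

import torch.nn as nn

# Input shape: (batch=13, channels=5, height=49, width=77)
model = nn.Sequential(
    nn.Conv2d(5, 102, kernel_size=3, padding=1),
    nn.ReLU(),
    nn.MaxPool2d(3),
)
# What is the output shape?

Input shape: (13, 5, 49, 77)
  -> after Conv2d: (13, 102, 49, 77)
  -> after ReLU: (13, 102, 49, 77)
Output shape: (13, 102, 16, 25)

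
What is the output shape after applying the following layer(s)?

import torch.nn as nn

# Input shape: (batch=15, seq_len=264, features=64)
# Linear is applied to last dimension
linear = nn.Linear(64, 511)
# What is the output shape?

Input shape: (15, 264, 64)
Output shape: (15, 264, 511)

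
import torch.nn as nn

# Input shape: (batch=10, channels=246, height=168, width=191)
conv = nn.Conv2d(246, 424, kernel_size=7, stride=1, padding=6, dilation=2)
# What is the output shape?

Input shape: (10, 246, 168, 191)
Output shape: (10, 424, 168, 191)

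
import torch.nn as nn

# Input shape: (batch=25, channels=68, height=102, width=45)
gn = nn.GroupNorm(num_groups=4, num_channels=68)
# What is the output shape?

Input shape: (25, 68, 102, 45)
Output shape: (25, 68, 102, 45)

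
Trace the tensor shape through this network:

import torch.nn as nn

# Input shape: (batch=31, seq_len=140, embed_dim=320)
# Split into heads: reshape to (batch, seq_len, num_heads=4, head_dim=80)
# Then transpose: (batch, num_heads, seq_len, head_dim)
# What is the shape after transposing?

Input shape: (31, 140, 320)
  -> after reshape: (31, 140, 4, 80)
Output shape: (31, 4, 140, 80)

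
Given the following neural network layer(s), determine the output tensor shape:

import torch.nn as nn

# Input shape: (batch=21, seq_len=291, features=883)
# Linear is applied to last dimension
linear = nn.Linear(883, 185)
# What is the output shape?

Input shape: (21, 291, 883)
Output shape: (21, 291, 185)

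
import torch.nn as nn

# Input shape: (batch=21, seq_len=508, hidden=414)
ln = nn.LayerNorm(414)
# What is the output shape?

Input shape: (21, 508, 414)
Output shape: (21, 508, 414)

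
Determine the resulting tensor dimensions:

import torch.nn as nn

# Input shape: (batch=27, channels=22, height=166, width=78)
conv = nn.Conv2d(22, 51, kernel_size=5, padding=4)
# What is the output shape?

Input shape: (27, 22, 166, 78)
Output shape: (27, 51, 170, 82)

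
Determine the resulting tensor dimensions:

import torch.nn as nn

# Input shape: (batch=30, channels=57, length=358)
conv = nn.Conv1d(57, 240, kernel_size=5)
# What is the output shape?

Input shape: (30, 57, 358)
Output shape: (30, 240, 354)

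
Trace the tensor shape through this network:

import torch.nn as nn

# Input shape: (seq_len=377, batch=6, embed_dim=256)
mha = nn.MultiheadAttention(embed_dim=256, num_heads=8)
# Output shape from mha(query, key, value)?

Input shape: (377, 6, 256)
Output shape: (377, 6, 256)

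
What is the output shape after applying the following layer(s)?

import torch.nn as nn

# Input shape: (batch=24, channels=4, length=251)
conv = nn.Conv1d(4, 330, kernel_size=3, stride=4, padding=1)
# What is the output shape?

Input shape: (24, 4, 251)
Output shape: (24, 330, 63)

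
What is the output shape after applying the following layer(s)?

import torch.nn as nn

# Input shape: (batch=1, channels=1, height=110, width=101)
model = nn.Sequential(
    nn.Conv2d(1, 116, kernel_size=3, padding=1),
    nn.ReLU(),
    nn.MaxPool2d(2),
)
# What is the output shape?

Input shape: (1, 1, 110, 101)
  -> after Conv2d: (1, 116, 110, 101)
  -> after ReLU: (1, 116, 110, 101)
Output shape: (1, 116, 55, 50)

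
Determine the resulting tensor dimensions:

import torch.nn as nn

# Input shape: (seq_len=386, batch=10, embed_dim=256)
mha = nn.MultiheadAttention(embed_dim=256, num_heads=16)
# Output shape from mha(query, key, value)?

Input shape: (386, 10, 256)
Output shape: (386, 10, 256)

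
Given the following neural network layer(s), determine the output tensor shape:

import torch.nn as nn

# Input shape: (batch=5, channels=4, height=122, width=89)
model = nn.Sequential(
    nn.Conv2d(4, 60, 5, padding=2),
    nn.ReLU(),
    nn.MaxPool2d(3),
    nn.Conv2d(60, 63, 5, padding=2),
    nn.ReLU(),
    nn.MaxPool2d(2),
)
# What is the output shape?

Input shape: (5, 4, 122, 89)
  -> after first Conv2d: (5, 60, 122, 89)
  -> after first MaxPool2d: (5, 60, 40, 29)
  -> after second Conv2d: (5, 63, 40, 29)
Output shape: (5, 63, 20, 14)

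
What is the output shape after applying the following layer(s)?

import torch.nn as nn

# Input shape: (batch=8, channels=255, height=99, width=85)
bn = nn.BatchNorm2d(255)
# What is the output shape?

Input shape: (8, 255, 99, 85)
Output shape: (8, 255, 99, 85)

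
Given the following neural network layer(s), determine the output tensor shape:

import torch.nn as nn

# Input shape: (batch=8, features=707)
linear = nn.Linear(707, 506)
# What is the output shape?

Input shape: (8, 707)
Output shape: (8, 506)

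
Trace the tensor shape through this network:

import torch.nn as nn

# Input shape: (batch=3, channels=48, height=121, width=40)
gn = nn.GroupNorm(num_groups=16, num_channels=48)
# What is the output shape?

Input shape: (3, 48, 121, 40)
Output shape: (3, 48, 121, 40)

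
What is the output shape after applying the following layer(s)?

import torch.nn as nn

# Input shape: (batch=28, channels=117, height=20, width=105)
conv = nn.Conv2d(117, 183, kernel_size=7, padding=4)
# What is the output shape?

Input shape: (28, 117, 20, 105)
Output shape: (28, 183, 22, 107)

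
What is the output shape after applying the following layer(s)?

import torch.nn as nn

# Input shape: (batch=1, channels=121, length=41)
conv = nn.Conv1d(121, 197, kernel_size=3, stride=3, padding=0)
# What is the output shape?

Input shape: (1, 121, 41)
Output shape: (1, 197, 13)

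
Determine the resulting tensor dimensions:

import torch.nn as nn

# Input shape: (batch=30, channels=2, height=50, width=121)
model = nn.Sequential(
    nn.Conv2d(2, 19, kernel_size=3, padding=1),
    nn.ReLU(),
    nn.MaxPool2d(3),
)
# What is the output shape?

Input shape: (30, 2, 50, 121)
  -> after Conv2d: (30, 19, 50, 121)
  -> after ReLU: (30, 19, 50, 121)
Output shape: (30, 19, 16, 40)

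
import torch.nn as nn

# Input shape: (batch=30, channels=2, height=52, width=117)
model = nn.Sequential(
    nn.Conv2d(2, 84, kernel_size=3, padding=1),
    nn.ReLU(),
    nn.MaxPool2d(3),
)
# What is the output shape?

Input shape: (30, 2, 52, 117)
  -> after Conv2d: (30, 84, 52, 117)
  -> after ReLU: (30, 84, 52, 117)
Output shape: (30, 84, 17, 39)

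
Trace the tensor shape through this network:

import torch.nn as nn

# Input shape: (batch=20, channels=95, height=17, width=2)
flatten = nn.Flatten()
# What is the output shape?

Input shape: (20, 95, 17, 2)
Output shape: (20, 3230)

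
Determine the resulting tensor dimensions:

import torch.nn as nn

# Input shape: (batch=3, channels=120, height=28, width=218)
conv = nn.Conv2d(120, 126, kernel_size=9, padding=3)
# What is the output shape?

Input shape: (3, 120, 28, 218)
Output shape: (3, 126, 26, 216)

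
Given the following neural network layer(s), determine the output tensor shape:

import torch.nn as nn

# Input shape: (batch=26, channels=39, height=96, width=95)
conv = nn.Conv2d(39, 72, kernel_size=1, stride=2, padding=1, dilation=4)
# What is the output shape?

Input shape: (26, 39, 96, 95)
Output shape: (26, 72, 49, 49)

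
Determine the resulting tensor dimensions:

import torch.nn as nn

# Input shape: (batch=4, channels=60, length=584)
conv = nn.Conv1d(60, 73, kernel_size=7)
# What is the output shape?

Input shape: (4, 60, 584)
Output shape: (4, 73, 578)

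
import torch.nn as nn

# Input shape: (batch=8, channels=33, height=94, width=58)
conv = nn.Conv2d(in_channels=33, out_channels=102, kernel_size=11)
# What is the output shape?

Input shape: (8, 33, 94, 58)
Output shape: (8, 102, 84, 48)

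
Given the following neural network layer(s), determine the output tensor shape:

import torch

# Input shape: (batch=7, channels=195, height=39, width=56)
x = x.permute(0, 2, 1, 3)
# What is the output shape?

Input shape: (7, 195, 39, 56)
Output shape: (7, 39, 195, 56)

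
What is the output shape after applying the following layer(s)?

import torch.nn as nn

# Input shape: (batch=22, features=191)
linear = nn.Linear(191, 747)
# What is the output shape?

Input shape: (22, 191)
Output shape: (22, 747)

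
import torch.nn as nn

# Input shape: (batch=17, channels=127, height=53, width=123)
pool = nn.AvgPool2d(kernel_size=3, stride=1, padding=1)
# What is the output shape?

Input shape: (17, 127, 53, 123)
Output shape: (17, 127, 53, 123)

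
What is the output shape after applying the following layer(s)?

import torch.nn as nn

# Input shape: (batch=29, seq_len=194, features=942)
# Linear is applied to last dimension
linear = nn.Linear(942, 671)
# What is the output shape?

Input shape: (29, 194, 942)
Output shape: (29, 194, 671)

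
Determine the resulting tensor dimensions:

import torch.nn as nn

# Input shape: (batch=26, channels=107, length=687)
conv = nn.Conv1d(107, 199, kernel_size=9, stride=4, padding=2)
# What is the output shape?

Input shape: (26, 107, 687)
Output shape: (26, 199, 171)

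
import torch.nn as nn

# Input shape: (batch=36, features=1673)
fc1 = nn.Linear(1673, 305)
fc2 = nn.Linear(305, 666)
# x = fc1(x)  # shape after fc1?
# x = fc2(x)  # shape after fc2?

Input shape: (36, 1673)
  -> after fc1: (36, 305)
Output shape: (36, 666)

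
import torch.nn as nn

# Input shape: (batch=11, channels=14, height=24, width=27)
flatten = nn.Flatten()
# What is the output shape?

Input shape: (11, 14, 24, 27)
Output shape: (11, 9072)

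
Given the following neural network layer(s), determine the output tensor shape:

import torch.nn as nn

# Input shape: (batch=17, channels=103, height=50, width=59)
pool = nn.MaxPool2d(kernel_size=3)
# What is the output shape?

Input shape: (17, 103, 50, 59)
Output shape: (17, 103, 16, 19)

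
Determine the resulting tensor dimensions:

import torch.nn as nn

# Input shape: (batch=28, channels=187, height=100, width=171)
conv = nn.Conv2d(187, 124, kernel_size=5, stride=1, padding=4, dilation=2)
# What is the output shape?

Input shape: (28, 187, 100, 171)
Output shape: (28, 124, 100, 171)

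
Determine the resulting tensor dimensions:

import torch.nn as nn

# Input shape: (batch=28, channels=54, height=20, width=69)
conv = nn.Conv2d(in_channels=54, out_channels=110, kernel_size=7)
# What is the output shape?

Input shape: (28, 54, 20, 69)
Output shape: (28, 110, 14, 63)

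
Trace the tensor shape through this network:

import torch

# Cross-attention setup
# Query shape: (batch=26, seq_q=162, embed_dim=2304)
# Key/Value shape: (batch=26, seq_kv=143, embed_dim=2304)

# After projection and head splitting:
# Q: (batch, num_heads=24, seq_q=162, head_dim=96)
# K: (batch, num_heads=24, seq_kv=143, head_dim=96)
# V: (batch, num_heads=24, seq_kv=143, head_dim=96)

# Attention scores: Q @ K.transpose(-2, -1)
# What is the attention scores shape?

Input shape: (26, 162, 2304)
Output shape: (26, 24, 162, 143)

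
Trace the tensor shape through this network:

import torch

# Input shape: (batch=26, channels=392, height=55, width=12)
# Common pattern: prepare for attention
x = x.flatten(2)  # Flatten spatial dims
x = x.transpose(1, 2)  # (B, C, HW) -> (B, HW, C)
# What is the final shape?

Input shape: (26, 392, 55, 12)
  -> after flatten(2): (26, 392, 660)
Output shape: (26, 660, 392)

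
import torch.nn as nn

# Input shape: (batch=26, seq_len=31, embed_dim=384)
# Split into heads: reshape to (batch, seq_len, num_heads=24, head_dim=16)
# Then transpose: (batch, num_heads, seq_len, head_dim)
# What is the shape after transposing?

Input shape: (26, 31, 384)
  -> after reshape: (26, 31, 24, 16)
Output shape: (26, 24, 31, 16)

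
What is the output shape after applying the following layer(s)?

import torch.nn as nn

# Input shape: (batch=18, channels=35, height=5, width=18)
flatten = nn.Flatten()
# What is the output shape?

Input shape: (18, 35, 5, 18)
Output shape: (18, 3150)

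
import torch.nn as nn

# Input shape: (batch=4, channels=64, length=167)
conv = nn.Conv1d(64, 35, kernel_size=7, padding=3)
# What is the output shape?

Input shape: (4, 64, 167)
Output shape: (4, 35, 167)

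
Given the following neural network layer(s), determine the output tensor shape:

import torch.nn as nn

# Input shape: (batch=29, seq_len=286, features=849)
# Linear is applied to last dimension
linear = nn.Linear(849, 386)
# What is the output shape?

Input shape: (29, 286, 849)
Output shape: (29, 286, 386)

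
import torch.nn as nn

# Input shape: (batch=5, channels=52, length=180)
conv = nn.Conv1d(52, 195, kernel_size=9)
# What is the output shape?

Input shape: (5, 52, 180)
Output shape: (5, 195, 172)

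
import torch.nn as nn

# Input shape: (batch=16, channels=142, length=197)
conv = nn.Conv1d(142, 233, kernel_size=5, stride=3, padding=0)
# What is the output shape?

Input shape: (16, 142, 197)
Output shape: (16, 233, 65)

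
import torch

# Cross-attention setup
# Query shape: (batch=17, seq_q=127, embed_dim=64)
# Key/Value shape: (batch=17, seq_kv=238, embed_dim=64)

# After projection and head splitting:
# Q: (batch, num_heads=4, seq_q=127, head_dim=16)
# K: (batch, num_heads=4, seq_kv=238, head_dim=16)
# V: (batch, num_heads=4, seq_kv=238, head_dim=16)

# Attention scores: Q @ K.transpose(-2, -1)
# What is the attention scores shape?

Input shape: (17, 127, 64)
Output shape: (17, 4, 127, 238)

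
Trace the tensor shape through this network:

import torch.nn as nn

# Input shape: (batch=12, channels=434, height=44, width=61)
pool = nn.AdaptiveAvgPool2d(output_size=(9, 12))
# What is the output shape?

Input shape: (12, 434, 44, 61)
Output shape: (12, 434, 9, 12)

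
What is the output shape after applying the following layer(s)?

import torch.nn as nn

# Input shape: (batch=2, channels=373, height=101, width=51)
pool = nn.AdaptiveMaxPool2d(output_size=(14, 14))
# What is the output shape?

Input shape: (2, 373, 101, 51)
Output shape: (2, 373, 14, 14)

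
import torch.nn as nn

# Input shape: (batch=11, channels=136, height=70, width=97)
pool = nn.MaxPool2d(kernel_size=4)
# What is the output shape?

Input shape: (11, 136, 70, 97)
Output shape: (11, 136, 17, 24)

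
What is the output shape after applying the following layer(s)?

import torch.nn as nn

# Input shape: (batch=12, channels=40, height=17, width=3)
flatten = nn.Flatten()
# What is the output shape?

Input shape: (12, 40, 17, 3)
Output shape: (12, 2040)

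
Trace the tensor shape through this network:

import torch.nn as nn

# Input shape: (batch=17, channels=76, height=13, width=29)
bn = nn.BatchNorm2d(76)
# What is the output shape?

Input shape: (17, 76, 13, 29)
Output shape: (17, 76, 13, 29)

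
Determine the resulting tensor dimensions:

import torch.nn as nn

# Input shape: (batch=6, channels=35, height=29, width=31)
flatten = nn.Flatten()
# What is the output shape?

Input shape: (6, 35, 29, 31)
Output shape: (6, 31465)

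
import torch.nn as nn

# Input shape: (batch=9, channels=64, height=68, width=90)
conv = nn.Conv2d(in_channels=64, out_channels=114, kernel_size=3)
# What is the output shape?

Input shape: (9, 64, 68, 90)
Output shape: (9, 114, 66, 88)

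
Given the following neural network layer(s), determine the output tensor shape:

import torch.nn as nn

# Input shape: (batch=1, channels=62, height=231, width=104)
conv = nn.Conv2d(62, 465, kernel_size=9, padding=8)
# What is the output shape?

Input shape: (1, 62, 231, 104)
Output shape: (1, 465, 239, 112)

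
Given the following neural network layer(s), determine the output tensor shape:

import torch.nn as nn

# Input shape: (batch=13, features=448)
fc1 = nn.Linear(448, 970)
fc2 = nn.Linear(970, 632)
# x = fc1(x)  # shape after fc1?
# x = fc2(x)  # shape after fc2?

Input shape: (13, 448)
  -> after fc1: (13, 970)
Output shape: (13, 632)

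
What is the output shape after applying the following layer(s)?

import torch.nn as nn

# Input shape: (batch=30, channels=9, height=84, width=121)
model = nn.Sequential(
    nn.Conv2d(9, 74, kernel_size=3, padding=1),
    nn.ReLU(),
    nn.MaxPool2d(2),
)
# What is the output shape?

Input shape: (30, 9, 84, 121)
  -> after Conv2d: (30, 74, 84, 121)
  -> after ReLU: (30, 74, 84, 121)
Output shape: (30, 74, 42, 60)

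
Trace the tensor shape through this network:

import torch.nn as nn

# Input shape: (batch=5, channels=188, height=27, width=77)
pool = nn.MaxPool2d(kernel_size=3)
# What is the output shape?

Input shape: (5, 188, 27, 77)
Output shape: (5, 188, 9, 25)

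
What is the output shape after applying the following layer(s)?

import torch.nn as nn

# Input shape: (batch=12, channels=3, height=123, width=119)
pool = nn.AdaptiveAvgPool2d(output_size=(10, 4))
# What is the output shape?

Input shape: (12, 3, 123, 119)
Output shape: (12, 3, 10, 4)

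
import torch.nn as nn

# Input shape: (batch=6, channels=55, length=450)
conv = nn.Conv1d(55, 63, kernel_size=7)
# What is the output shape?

Input shape: (6, 55, 450)
Output shape: (6, 63, 444)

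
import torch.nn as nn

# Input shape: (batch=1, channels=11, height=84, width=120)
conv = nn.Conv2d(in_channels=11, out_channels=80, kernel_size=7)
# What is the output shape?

Input shape: (1, 11, 84, 120)
Output shape: (1, 80, 78, 114)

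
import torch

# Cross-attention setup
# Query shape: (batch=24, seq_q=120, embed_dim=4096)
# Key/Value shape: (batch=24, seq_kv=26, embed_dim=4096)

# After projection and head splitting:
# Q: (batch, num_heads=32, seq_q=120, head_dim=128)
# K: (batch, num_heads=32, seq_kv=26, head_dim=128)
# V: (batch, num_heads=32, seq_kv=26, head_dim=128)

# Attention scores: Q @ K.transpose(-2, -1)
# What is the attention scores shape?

Input shape: (24, 120, 4096)
Output shape: (24, 32, 120, 26)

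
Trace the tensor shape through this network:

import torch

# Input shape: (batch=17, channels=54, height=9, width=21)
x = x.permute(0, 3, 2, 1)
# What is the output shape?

Input shape: (17, 54, 9, 21)
Output shape: (17, 21, 9, 54)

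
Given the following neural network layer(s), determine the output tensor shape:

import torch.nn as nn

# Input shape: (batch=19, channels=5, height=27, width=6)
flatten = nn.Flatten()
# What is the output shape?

Input shape: (19, 5, 27, 6)
Output shape: (19, 810)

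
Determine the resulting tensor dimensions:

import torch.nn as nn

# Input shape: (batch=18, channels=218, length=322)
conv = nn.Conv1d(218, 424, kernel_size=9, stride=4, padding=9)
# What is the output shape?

Input shape: (18, 218, 322)
Output shape: (18, 424, 83)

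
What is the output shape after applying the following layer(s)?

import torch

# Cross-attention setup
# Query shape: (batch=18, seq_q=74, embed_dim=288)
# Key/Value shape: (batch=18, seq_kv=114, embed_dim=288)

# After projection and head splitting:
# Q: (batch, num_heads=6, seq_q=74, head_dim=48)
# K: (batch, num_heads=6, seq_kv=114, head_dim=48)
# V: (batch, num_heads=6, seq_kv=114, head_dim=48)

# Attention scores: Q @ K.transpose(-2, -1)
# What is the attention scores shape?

Input shape: (18, 74, 288)
Output shape: (18, 6, 74, 114)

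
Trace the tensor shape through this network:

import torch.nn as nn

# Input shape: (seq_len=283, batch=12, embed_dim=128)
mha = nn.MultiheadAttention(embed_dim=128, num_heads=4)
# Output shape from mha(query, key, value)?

Input shape: (283, 12, 128)
Output shape: (283, 12, 128)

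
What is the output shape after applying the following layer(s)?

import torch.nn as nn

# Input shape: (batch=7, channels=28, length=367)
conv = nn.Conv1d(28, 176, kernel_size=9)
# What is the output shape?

Input shape: (7, 28, 367)
Output shape: (7, 176, 359)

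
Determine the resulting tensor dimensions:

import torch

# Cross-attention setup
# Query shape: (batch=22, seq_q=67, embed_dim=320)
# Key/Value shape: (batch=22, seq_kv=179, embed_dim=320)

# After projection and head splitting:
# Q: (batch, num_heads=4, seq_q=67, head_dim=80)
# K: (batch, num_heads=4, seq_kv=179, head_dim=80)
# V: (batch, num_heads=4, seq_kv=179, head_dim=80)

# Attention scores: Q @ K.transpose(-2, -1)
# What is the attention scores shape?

Input shape: (22, 67, 320)
Output shape: (22, 4, 67, 179)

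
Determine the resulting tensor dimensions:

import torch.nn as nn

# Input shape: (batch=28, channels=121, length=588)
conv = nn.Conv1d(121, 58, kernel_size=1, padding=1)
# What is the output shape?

Input shape: (28, 121, 588)
Output shape: (28, 58, 590)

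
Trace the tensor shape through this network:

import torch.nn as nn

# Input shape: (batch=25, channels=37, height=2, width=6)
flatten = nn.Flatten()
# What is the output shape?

Input shape: (25, 37, 2, 6)
Output shape: (25, 444)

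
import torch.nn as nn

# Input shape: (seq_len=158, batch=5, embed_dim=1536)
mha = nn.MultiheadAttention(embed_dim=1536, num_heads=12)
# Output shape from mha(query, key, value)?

Input shape: (158, 5, 1536)
Output shape: (158, 5, 1536)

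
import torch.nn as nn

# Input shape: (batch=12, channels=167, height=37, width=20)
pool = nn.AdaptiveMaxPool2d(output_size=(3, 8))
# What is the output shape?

Input shape: (12, 167, 37, 20)
Output shape: (12, 167, 3, 8)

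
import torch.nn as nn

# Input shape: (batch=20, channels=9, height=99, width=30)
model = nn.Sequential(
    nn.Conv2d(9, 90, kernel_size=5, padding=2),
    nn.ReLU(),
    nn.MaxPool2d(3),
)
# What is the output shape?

Input shape: (20, 9, 99, 30)
  -> after Conv2d: (20, 90, 99, 30)
  -> after ReLU: (20, 90, 99, 30)
Output shape: (20, 90, 33, 10)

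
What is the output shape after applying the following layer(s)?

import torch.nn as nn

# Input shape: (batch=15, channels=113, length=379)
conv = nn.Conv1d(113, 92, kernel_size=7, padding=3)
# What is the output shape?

Input shape: (15, 113, 379)
Output shape: (15, 92, 379)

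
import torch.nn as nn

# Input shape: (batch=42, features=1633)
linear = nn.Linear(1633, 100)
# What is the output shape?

Input shape: (42, 1633)
Output shape: (42, 100)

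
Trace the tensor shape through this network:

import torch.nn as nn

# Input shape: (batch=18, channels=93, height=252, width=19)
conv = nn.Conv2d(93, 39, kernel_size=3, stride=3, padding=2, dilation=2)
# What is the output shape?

Input shape: (18, 93, 252, 19)
Output shape: (18, 39, 84, 7)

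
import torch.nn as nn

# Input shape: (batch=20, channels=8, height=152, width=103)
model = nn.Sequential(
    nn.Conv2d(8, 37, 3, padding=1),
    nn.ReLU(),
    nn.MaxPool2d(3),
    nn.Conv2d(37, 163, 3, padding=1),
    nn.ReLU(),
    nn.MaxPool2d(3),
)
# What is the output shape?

Input shape: (20, 8, 152, 103)
  -> after first Conv2d: (20, 37, 152, 103)
  -> after first MaxPool2d: (20, 37, 50, 34)
  -> after second Conv2d: (20, 163, 50, 34)
Output shape: (20, 163, 16, 11)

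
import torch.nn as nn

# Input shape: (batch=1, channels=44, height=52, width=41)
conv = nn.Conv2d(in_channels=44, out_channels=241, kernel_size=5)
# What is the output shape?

Input shape: (1, 44, 52, 41)
Output shape: (1, 241, 48, 37)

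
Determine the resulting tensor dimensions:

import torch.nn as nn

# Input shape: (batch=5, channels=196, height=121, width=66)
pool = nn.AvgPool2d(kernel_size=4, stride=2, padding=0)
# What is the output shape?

Input shape: (5, 196, 121, 66)
Output shape: (5, 196, 59, 32)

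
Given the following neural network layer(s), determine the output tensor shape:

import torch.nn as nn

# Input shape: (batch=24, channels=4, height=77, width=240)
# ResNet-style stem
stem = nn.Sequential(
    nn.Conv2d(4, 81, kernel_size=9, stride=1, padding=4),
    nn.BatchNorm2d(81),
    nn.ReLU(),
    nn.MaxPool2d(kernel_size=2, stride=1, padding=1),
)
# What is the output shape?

Input shape: (24, 4, 77, 240)
  -> after Conv2d 9x9 stride=1: (24, 81, 77, 240)
Output shape: (24, 81, 78, 241)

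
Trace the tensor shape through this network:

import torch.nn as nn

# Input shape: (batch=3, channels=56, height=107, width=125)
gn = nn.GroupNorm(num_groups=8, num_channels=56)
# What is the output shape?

Input shape: (3, 56, 107, 125)
Output shape: (3, 56, 107, 125)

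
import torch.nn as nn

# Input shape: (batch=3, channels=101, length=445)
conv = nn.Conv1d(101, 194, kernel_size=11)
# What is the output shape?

Input shape: (3, 101, 445)
Output shape: (3, 194, 435)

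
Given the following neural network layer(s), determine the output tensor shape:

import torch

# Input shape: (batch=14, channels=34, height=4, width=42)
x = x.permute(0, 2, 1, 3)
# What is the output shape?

Input shape: (14, 34, 4, 42)
Output shape: (14, 4, 34, 42)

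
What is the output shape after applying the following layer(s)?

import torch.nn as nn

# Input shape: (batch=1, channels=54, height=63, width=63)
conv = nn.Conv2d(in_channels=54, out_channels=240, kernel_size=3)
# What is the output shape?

Input shape: (1, 54, 63, 63)
Output shape: (1, 240, 61, 61)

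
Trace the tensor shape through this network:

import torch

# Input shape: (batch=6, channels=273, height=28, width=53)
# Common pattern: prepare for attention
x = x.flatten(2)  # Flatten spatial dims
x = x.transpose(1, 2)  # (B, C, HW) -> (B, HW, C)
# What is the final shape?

Input shape: (6, 273, 28, 53)
  -> after flatten(2): (6, 273, 1484)
Output shape: (6, 1484, 273)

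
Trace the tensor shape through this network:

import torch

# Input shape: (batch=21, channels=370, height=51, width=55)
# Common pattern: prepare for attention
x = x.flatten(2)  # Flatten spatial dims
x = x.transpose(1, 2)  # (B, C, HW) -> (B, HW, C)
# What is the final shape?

Input shape: (21, 370, 51, 55)
  -> after flatten(2): (21, 370, 2805)
Output shape: (21, 2805, 370)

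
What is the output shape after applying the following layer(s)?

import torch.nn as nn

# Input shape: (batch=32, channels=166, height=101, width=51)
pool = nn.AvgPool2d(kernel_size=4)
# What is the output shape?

Input shape: (32, 166, 101, 51)
Output shape: (32, 166, 25, 12)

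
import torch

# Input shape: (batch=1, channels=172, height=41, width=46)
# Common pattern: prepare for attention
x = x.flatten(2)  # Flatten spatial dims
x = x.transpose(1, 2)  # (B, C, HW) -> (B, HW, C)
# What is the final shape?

Input shape: (1, 172, 41, 46)
  -> after flatten(2): (1, 172, 1886)
Output shape: (1, 1886, 172)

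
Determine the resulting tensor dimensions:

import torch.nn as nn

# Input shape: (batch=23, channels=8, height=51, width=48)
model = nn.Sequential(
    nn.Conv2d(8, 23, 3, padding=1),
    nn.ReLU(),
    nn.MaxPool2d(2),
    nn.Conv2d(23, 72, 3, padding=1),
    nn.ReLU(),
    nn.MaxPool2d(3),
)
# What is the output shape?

Input shape: (23, 8, 51, 48)
  -> after first Conv2d: (23, 23, 51, 48)
  -> after first MaxPool2d: (23, 23, 25, 24)
  -> after second Conv2d: (23, 72, 25, 24)
Output shape: (23, 72, 8, 8)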